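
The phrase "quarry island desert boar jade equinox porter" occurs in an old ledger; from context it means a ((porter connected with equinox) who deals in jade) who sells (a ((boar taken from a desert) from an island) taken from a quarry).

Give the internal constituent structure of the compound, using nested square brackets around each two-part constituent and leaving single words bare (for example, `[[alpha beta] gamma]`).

At the top level: head "porter" (specifically "jade equinox porter"); modifier "quarry island desert boar".
Within "quarry island desert boar", the head is "boar" (specifically "island desert boar") and the modifier is "quarry".
Within "island desert boar", the head is "boar" (specifically "desert boar") and the modifier is "island".
Within "desert boar", the head is "boar" and the modifier is "desert".
Within "jade equinox porter", the head is "porter" (specifically "equinox porter") and the modifier is "jade".
Within "equinox porter", the head is "porter" and the modifier is "equinox".
So the structure is [[quarry [island [desert boar]]] [jade [equinox porter]]].

[[quarry [island [desert boar]]] [jade [equinox porter]]]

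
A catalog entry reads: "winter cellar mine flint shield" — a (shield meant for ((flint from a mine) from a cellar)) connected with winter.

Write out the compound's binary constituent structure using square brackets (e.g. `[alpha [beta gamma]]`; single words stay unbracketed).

[winter [[cellar [mine flint]] shield]]

Whole compound: head "shield" (specifically "cellar mine flint shield"), modifier "winter".
Within "cellar mine flint shield", the head is "shield" and the modifier is "cellar mine flint".
Within "cellar mine flint", the head is "flint" (specifically "mine flint") and the modifier is "cellar".
Within "mine flint", the head is "flint" and the modifier is "mine".
Putting it together: [winter [[cellar [mine flint]] shield]].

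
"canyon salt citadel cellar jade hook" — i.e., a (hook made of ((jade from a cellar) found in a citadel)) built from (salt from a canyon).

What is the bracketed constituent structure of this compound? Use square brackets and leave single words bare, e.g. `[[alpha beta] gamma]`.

The outermost head in the paraphrase is "hook" (specifically "citadel cellar jade hook"), modified by "canyon salt".
Within "canyon salt", the head is "salt" and the modifier is "canyon".
Within "citadel cellar jade hook", the head is "hook" and the modifier is "citadel cellar jade".
Within "citadel cellar jade", the head is "jade" (specifically "cellar jade") and the modifier is "citadel".
Within "cellar jade", the head is "jade" and the modifier is "cellar".
Assembled: [[canyon salt] [[citadel [cellar jade]] hook]].

[[canyon salt] [[citadel [cellar jade]] hook]]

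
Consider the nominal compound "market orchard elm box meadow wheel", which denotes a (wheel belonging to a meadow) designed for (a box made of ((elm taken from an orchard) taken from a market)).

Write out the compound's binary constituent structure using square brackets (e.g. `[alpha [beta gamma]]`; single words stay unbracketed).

[[[market [orchard elm]] box] [meadow wheel]]

At the top level: head "wheel" (specifically "meadow wheel"); modifier "market orchard elm box".
"market orchard elm box" → head "box", modifier "market orchard elm".
"market orchard elm" → head "elm" (specifically "orchard elm"), modifier "market".
"orchard elm" → head "elm", modifier "orchard".
"meadow wheel" → head "wheel", modifier "meadow".
Putting it together: [[[market [orchard elm]] box] [meadow wheel]].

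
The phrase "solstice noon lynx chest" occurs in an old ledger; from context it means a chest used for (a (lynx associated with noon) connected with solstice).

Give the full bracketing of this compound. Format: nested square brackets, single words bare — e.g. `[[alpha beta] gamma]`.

Whole compound: head "chest", modifier "solstice noon lynx".
Within "solstice noon lynx", the head is "lynx" (specifically "noon lynx") and the modifier is "solstice".
Within "noon lynx", the head is "lynx" and the modifier is "noon".
Putting it together: [[solstice [noon lynx]] chest].

[[solstice [noon lynx]] chest]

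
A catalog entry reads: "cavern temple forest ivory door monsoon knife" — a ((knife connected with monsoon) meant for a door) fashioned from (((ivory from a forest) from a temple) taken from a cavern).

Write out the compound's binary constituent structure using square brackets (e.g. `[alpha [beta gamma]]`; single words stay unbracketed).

The outermost head in the paraphrase is "knife" (specifically "door monsoon knife"), modified by "cavern temple forest ivory".
"cavern temple forest ivory" → head "ivory" (specifically "temple forest ivory"), modifier "cavern".
"temple forest ivory" → head "ivory" (specifically "forest ivory"), modifier "temple".
"forest ivory" → head "ivory", modifier "forest".
"door monsoon knife" → head "knife" (specifically "monsoon knife"), modifier "door".
"monsoon knife" → head "knife", modifier "monsoon".
Putting it together: [[cavern [temple [forest ivory]]] [door [monsoon knife]]].

[[cavern [temple [forest ivory]]] [door [monsoon knife]]]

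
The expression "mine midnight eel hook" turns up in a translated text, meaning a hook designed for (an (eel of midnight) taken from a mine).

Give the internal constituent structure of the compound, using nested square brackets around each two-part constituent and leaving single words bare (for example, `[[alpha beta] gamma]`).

The outermost head in the paraphrase is "hook", modified by "mine midnight eel".
Inside "mine midnight eel": head "eel" (specifically "midnight eel"), modifier "mine".
Inside "midnight eel": head "eel", modifier "midnight".
Putting it together: [[mine [midnight eel]] hook].

[[mine [midnight eel]] hook]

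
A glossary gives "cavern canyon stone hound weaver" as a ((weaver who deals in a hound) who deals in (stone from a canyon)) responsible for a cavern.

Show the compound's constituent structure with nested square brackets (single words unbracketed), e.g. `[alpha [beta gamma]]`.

At the top level: head "weaver" (specifically "canyon stone hound weaver"); modifier "cavern".
Inside "canyon stone hound weaver": head "weaver" (specifically "hound weaver"), modifier "canyon stone".
Inside "canyon stone": head "stone", modifier "canyon".
Inside "hound weaver": head "weaver", modifier "hound".
So the structure is [cavern [[canyon stone] [hound weaver]]].

[cavern [[canyon stone] [hound weaver]]]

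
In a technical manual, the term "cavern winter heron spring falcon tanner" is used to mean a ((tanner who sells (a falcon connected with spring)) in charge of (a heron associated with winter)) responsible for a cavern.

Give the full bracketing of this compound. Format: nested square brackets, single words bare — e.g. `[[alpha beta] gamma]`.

The outermost head in the paraphrase is "tanner" (specifically "winter heron spring falcon tanner"), modified by "cavern".
Within "winter heron spring falcon tanner", the head is "tanner" (specifically "spring falcon tanner") and the modifier is "winter heron".
Within "winter heron", the head is "heron" and the modifier is "winter".
Within "spring falcon tanner", the head is "tanner" and the modifier is "spring falcon".
Within "spring falcon", the head is "falcon" and the modifier is "spring".
Assembled: [cavern [[winter heron] [[spring falcon] tanner]]].

[cavern [[winter heron] [[spring falcon] tanner]]]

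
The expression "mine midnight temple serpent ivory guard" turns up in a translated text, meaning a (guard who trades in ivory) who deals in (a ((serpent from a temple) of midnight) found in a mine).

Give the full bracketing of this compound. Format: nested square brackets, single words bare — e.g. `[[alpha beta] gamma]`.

Whole compound: head "guard" (specifically "ivory guard"), modifier "mine midnight temple serpent".
"mine midnight temple serpent" → head "serpent" (specifically "midnight temple serpent"), modifier "mine".
"midnight temple serpent" → head "serpent" (specifically "temple serpent"), modifier "midnight".
"temple serpent" → head "serpent", modifier "temple".
"ivory guard" → head "guard", modifier "ivory".
Assembled: [[mine [midnight [temple serpent]]] [ivory guard]].

[[mine [midnight [temple serpent]]] [ivory guard]]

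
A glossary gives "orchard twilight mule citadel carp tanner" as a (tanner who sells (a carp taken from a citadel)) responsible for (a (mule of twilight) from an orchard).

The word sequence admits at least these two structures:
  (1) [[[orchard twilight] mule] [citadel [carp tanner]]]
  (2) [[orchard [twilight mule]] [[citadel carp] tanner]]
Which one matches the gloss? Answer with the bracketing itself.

The paraphrase's head is the "tanner" part ("citadel carp tanner"); its modifier is "orchard twilight mule".
That top-level split, carried through the inner groups, gives [[orchard [twilight mule]] [[citadel carp] tanner]].

[[orchard [twilight mule]] [[citadel carp] tanner]]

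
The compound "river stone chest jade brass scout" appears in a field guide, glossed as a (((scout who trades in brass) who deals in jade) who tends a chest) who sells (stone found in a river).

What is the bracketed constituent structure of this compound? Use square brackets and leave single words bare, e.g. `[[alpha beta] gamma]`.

Overall it is a kind of scout (specifically "chest jade brass scout"); the modifier is "river stone".
Inside "river stone": head "stone", modifier "river".
Inside "chest jade brass scout": head "scout" (specifically "jade brass scout"), modifier "chest".
Inside "jade brass scout": head "scout" (specifically "brass scout"), modifier "jade".
Inside "brass scout": head "scout", modifier "brass".
Assembled: [[river stone] [chest [jade [brass scout]]]].

[[river stone] [chest [jade [brass scout]]]]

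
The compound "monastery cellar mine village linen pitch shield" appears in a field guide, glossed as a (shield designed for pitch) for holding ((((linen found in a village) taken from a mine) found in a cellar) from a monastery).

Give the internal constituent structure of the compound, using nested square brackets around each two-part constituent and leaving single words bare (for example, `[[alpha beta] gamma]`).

Whole compound: head "shield" (specifically "pitch shield"), modifier "monastery cellar mine village linen".
Inside "monastery cellar mine village linen": head "linen" (specifically "cellar mine village linen"), modifier "monastery".
Inside "cellar mine village linen": head "linen" (specifically "mine village linen"), modifier "cellar".
Inside "mine village linen": head "linen" (specifically "village linen"), modifier "mine".
Inside "village linen": head "linen", modifier "village".
Inside "pitch shield": head "shield", modifier "pitch".
So the structure is [[monastery [cellar [mine [village linen]]]] [pitch shield]].

[[monastery [cellar [mine [village linen]]]] [pitch shield]]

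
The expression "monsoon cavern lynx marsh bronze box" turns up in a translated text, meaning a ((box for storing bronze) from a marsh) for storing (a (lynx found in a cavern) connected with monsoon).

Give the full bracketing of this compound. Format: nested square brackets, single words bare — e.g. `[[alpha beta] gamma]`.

[[monsoon [cavern lynx]] [marsh [bronze box]]]

Overall it is a kind of box (specifically "marsh bronze box"); the modifier is "monsoon cavern lynx".
"monsoon cavern lynx" → head "lynx" (specifically "cavern lynx"), modifier "monsoon".
"cavern lynx" → head "lynx", modifier "cavern".
"marsh bronze box" → head "box" (specifically "bronze box"), modifier "marsh".
"bronze box" → head "box", modifier "bronze".
Putting it together: [[monsoon [cavern lynx]] [marsh [bronze box]]].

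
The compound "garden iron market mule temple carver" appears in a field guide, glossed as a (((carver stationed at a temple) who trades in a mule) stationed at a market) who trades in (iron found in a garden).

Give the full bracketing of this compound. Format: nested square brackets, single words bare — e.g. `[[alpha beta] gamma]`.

Whole compound: head "carver" (specifically "market mule temple carver"), modifier "garden iron".
Inside "garden iron": head "iron", modifier "garden".
Inside "market mule temple carver": head "carver" (specifically "mule temple carver"), modifier "market".
Inside "mule temple carver": head "carver" (specifically "temple carver"), modifier "mule".
Inside "temple carver": head "carver", modifier "temple".
Putting it together: [[garden iron] [market [mule [temple carver]]]].

[[garden iron] [market [mule [temple carver]]]]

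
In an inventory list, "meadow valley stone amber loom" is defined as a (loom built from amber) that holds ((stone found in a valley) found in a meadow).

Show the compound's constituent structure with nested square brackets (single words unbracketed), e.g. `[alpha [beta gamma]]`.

Overall it is a kind of loom (specifically "amber loom"); the modifier is "meadow valley stone".
"meadow valley stone" → head "stone" (specifically "valley stone"), modifier "meadow".
"valley stone" → head "stone", modifier "valley".
"amber loom" → head "loom", modifier "amber".
So the structure is [[meadow [valley stone]] [amber loom]].

[[meadow [valley stone]] [amber loom]]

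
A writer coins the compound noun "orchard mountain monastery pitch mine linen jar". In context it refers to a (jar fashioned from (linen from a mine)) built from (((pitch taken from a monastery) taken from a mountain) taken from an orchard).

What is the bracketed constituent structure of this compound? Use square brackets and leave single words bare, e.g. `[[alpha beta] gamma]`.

Overall it is a kind of jar (specifically "mine linen jar"); the modifier is "orchard mountain monastery pitch".
Within "orchard mountain monastery pitch", the head is "pitch" (specifically "mountain monastery pitch") and the modifier is "orchard".
Within "mountain monastery pitch", the head is "pitch" (specifically "monastery pitch") and the modifier is "mountain".
Within "monastery pitch", the head is "pitch" and the modifier is "monastery".
Within "mine linen jar", the head is "jar" and the modifier is "mine linen".
Within "mine linen", the head is "linen" and the modifier is "mine".
Putting it together: [[orchard [mountain [monastery pitch]]] [[mine linen] jar]].

[[orchard [mountain [monastery pitch]]] [[mine linen] jar]]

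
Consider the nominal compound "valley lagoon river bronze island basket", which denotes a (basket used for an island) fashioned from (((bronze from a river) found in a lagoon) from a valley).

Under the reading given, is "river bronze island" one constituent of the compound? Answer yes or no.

The top-level split is [valley lagoon river bronze] [island basket]; the full structure is [[valley [lagoon [river bronze]]] [island basket]].
"river bronze island" straddles a constituent boundary, so it is not a single unit.

no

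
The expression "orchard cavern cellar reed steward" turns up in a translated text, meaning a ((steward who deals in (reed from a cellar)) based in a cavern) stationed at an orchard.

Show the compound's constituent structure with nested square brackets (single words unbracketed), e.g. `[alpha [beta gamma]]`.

[orchard [cavern [[cellar reed] steward]]]

At the top level: head "steward" (specifically "cavern cellar reed steward"); modifier "orchard".
"cavern cellar reed steward" → head "steward" (specifically "cellar reed steward"), modifier "cavern".
"cellar reed steward" → head "steward", modifier "cellar reed".
"cellar reed" → head "reed", modifier "cellar".
So the structure is [orchard [cavern [[cellar reed] steward]]].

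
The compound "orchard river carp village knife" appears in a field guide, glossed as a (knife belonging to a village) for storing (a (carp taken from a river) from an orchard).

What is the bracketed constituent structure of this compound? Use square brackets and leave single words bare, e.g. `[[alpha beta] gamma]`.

The outermost head in the paraphrase is "knife" (specifically "village knife"), modified by "orchard river carp".
"orchard river carp" → head "carp" (specifically "river carp"), modifier "orchard".
"river carp" → head "carp", modifier "river".
"village knife" → head "knife", modifier "village".
Putting it together: [[orchard [river carp]] [village knife]].

[[orchard [river carp]] [village knife]]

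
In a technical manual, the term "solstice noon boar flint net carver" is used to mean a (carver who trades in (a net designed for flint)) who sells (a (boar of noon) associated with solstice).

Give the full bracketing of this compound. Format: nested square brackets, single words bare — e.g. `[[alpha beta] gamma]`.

Overall it is a kind of carver (specifically "flint net carver"); the modifier is "solstice noon boar".
Inside "solstice noon boar": head "boar" (specifically "noon boar"), modifier "solstice".
Inside "noon boar": head "boar", modifier "noon".
Inside "flint net carver": head "carver", modifier "flint net".
Inside "flint net": head "net", modifier "flint".
Putting it together: [[solstice [noon boar]] [[flint net] carver]].

[[solstice [noon boar]] [[flint net] carver]]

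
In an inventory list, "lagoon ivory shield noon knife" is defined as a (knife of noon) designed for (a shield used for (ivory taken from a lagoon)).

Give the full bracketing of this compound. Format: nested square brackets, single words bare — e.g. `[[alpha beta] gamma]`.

[[[lagoon ivory] shield] [noon knife]]

Overall it is a kind of knife (specifically "noon knife"); the modifier is "lagoon ivory shield".
Inside "lagoon ivory shield": head "shield", modifier "lagoon ivory".
Inside "lagoon ivory": head "ivory", modifier "lagoon".
Inside "noon knife": head "knife", modifier "noon".
Putting it together: [[[lagoon ivory] shield] [noon knife]].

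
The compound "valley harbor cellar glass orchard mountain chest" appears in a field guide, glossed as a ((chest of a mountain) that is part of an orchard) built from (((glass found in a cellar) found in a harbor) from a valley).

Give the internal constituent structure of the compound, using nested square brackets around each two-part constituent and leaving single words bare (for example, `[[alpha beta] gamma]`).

[[valley [harbor [cellar glass]]] [orchard [mountain chest]]]

The outermost head in the paraphrase is "chest" (specifically "orchard mountain chest"), modified by "valley harbor cellar glass".
Within "valley harbor cellar glass", the head is "glass" (specifically "harbor cellar glass") and the modifier is "valley".
Within "harbor cellar glass", the head is "glass" (specifically "cellar glass") and the modifier is "harbor".
Within "cellar glass", the head is "glass" and the modifier is "cellar".
Within "orchard mountain chest", the head is "chest" (specifically "mountain chest") and the modifier is "orchard".
Within "mountain chest", the head is "chest" and the modifier is "mountain".
Putting it together: [[valley [harbor [cellar glass]]] [orchard [mountain chest]]].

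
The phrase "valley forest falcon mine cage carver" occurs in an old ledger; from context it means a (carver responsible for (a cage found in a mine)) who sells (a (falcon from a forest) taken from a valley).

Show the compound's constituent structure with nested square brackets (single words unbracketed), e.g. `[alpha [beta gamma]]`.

[[valley [forest falcon]] [[mine cage] carver]]

Overall it is a kind of carver (specifically "mine cage carver"); the modifier is "valley forest falcon".
Inside "valley forest falcon": head "falcon" (specifically "forest falcon"), modifier "valley".
Inside "forest falcon": head "falcon", modifier "forest".
Inside "mine cage carver": head "carver", modifier "mine cage".
Inside "mine cage": head "cage", modifier "mine".
So the structure is [[valley [forest falcon]] [[mine cage] carver]].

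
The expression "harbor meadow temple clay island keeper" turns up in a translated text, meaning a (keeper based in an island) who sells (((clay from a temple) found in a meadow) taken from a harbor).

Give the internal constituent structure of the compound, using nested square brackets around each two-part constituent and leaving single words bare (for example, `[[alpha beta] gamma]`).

The outermost head in the paraphrase is "keeper" (specifically "island keeper"), modified by "harbor meadow temple clay".
Inside "harbor meadow temple clay": head "clay" (specifically "meadow temple clay"), modifier "harbor".
Inside "meadow temple clay": head "clay" (specifically "temple clay"), modifier "meadow".
Inside "temple clay": head "clay", modifier "temple".
Inside "island keeper": head "keeper", modifier "island".
Assembled: [[harbor [meadow [temple clay]]] [island keeper]].

[[harbor [meadow [temple clay]]] [island keeper]]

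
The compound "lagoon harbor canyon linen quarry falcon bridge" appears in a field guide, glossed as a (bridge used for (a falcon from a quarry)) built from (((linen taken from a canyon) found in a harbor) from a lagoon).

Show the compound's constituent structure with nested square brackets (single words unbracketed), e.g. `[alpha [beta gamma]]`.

[[lagoon [harbor [canyon linen]]] [[quarry falcon] bridge]]

Overall it is a kind of bridge (specifically "quarry falcon bridge"); the modifier is "lagoon harbor canyon linen".
Inside "lagoon harbor canyon linen": head "linen" (specifically "harbor canyon linen"), modifier "lagoon".
Inside "harbor canyon linen": head "linen" (specifically "canyon linen"), modifier "harbor".
Inside "canyon linen": head "linen", modifier "canyon".
Inside "quarry falcon bridge": head "bridge", modifier "quarry falcon".
Inside "quarry falcon": head "falcon", modifier "quarry".
Putting it together: [[lagoon [harbor [canyon linen]]] [[quarry falcon] bridge]].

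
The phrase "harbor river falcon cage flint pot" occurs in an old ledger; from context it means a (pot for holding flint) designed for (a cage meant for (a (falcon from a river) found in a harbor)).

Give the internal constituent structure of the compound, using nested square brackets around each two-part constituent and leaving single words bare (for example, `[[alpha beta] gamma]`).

[[[harbor [river falcon]] cage] [flint pot]]

Overall it is a kind of pot (specifically "flint pot"); the modifier is "harbor river falcon cage".
Within "harbor river falcon cage", the head is "cage" and the modifier is "harbor river falcon".
Within "harbor river falcon", the head is "falcon" (specifically "river falcon") and the modifier is "harbor".
Within "river falcon", the head is "falcon" and the modifier is "river".
Within "flint pot", the head is "pot" and the modifier is "flint".
Assembled: [[[harbor [river falcon]] cage] [flint pot]].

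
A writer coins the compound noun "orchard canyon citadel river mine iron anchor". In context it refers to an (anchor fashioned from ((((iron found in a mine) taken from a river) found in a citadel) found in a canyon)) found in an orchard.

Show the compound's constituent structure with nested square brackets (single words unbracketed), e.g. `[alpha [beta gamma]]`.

Whole compound: head "anchor" (specifically "canyon citadel river mine iron anchor"), modifier "orchard".
Within "canyon citadel river mine iron anchor", the head is "anchor" and the modifier is "canyon citadel river mine iron".
Within "canyon citadel river mine iron", the head is "iron" (specifically "citadel river mine iron") and the modifier is "canyon".
Within "citadel river mine iron", the head is "iron" (specifically "river mine iron") and the modifier is "citadel".
Within "river mine iron", the head is "iron" (specifically "mine iron") and the modifier is "river".
Within "mine iron", the head is "iron" and the modifier is "mine".
Putting it together: [orchard [[canyon [citadel [river [mine iron]]]] anchor]].

[orchard [[canyon [citadel [river [mine iron]]]] anchor]]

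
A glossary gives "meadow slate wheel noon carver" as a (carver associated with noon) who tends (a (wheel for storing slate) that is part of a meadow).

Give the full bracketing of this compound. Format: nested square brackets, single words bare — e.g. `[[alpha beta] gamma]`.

The outermost head in the paraphrase is "carver" (specifically "noon carver"), modified by "meadow slate wheel".
"meadow slate wheel" → head "wheel" (specifically "slate wheel"), modifier "meadow".
"slate wheel" → head "wheel", modifier "slate".
"noon carver" → head "carver", modifier "noon".
Assembled: [[meadow [slate wheel]] [noon carver]].

[[meadow [slate wheel]] [noon carver]]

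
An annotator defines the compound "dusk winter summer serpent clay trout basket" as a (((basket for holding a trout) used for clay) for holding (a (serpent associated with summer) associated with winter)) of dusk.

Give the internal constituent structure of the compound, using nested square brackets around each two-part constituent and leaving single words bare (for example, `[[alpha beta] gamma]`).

Overall it is a kind of basket (specifically "winter summer serpent clay trout basket"); the modifier is "dusk".
Within "winter summer serpent clay trout basket", the head is "basket" (specifically "clay trout basket") and the modifier is "winter summer serpent".
Within "winter summer serpent", the head is "serpent" (specifically "summer serpent") and the modifier is "winter".
Within "summer serpent", the head is "serpent" and the modifier is "summer".
Within "clay trout basket", the head is "basket" (specifically "trout basket") and the modifier is "clay".
Within "trout basket", the head is "basket" and the modifier is "trout".
So the structure is [dusk [[winter [summer serpent]] [clay [trout basket]]]].

[dusk [[winter [summer serpent]] [clay [trout basket]]]]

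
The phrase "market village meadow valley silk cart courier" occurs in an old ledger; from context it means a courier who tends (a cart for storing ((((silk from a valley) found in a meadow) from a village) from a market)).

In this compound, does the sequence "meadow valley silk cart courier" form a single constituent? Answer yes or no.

no

The top-level split is [market village meadow valley silk cart] [courier]; the full structure is [[[market [village [meadow [valley silk]]]] cart] courier].
"meadow valley silk cart courier" straddles a constituent boundary, so it is not a single unit.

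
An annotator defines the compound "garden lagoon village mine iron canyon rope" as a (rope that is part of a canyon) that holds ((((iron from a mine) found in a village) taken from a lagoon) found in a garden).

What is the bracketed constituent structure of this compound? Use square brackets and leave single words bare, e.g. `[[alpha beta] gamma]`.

The outermost head in the paraphrase is "rope" (specifically "canyon rope"), modified by "garden lagoon village mine iron".
Within "garden lagoon village mine iron", the head is "iron" (specifically "lagoon village mine iron") and the modifier is "garden".
Within "lagoon village mine iron", the head is "iron" (specifically "village mine iron") and the modifier is "lagoon".
Within "village mine iron", the head is "iron" (specifically "mine iron") and the modifier is "village".
Within "mine iron", the head is "iron" and the modifier is "mine".
Within "canyon rope", the head is "rope" and the modifier is "canyon".
Assembled: [[garden [lagoon [village [mine iron]]]] [canyon rope]].

[[garden [lagoon [village [mine iron]]]] [canyon rope]]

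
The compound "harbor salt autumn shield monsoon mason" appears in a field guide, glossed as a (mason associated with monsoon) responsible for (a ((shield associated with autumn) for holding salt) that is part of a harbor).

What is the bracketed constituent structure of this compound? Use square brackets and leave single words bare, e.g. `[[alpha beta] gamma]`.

[[harbor [salt [autumn shield]]] [monsoon mason]]

Overall it is a kind of mason (specifically "monsoon mason"); the modifier is "harbor salt autumn shield".
Inside "harbor salt autumn shield": head "shield" (specifically "salt autumn shield"), modifier "harbor".
Inside "salt autumn shield": head "shield" (specifically "autumn shield"), modifier "salt".
Inside "autumn shield": head "shield", modifier "autumn".
Inside "monsoon mason": head "mason", modifier "monsoon".
Putting it together: [[harbor [salt [autumn shield]]] [monsoon mason]].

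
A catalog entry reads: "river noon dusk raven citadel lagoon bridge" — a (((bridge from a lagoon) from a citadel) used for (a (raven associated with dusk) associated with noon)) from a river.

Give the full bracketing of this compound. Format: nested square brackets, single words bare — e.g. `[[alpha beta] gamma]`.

[river [[noon [dusk raven]] [citadel [lagoon bridge]]]]

Whole compound: head "bridge" (specifically "noon dusk raven citadel lagoon bridge"), modifier "river".
Inside "noon dusk raven citadel lagoon bridge": head "bridge" (specifically "citadel lagoon bridge"), modifier "noon dusk raven".
Inside "noon dusk raven": head "raven" (specifically "dusk raven"), modifier "noon".
Inside "dusk raven": head "raven", modifier "dusk".
Inside "citadel lagoon bridge": head "bridge" (specifically "lagoon bridge"), modifier "citadel".
Inside "lagoon bridge": head "bridge", modifier "lagoon".
Assembled: [river [[noon [dusk raven]] [citadel [lagoon bridge]]]].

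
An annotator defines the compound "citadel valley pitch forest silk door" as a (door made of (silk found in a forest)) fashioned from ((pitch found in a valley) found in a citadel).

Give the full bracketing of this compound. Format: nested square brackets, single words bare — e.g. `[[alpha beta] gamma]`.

Overall it is a kind of door (specifically "forest silk door"); the modifier is "citadel valley pitch".
Within "citadel valley pitch", the head is "pitch" (specifically "valley pitch") and the modifier is "citadel".
Within "valley pitch", the head is "pitch" and the modifier is "valley".
Within "forest silk door", the head is "door" and the modifier is "forest silk".
Within "forest silk", the head is "silk" and the modifier is "forest".
So the structure is [[citadel [valley pitch]] [[forest silk] door]].

[[citadel [valley pitch]] [[forest silk] door]]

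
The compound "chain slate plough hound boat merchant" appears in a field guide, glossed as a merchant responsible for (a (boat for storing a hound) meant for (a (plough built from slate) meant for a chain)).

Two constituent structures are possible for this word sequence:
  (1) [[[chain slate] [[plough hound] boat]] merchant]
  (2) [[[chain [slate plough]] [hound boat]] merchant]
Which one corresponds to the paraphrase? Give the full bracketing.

The paraphrase's head is the "merchant" part ("merchant"); its modifier is "chain slate plough hound boat".
That top-level split, carried through the inner groups, gives [[[chain [slate plough]] [hound boat]] merchant].

[[[chain [slate plough]] [hound boat]] merchant]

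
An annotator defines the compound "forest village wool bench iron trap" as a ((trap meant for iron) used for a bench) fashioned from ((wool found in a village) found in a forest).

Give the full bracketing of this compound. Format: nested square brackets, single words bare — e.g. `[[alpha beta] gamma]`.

At the top level: head "trap" (specifically "bench iron trap"); modifier "forest village wool".
"forest village wool" → head "wool" (specifically "village wool"), modifier "forest".
"village wool" → head "wool", modifier "village".
"bench iron trap" → head "trap" (specifically "iron trap"), modifier "bench".
"iron trap" → head "trap", modifier "iron".
So the structure is [[forest [village wool]] [bench [iron trap]]].

[[forest [village wool]] [bench [iron trap]]]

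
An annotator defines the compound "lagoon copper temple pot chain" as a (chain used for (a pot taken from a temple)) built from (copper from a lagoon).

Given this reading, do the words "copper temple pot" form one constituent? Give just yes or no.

The top-level split is [lagoon copper] [temple pot chain]; the full structure is [[lagoon copper] [[temple pot] chain]].
"copper temple pot" straddles a constituent boundary, so it is not a single unit.

no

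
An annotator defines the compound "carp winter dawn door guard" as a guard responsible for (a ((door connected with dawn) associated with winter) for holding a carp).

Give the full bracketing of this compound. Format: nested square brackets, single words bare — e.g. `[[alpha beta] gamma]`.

[[carp [winter [dawn door]]] guard]

The outermost head in the paraphrase is "guard", modified by "carp winter dawn door".
Within "carp winter dawn door", the head is "door" (specifically "winter dawn door") and the modifier is "carp".
Within "winter dawn door", the head is "door" (specifically "dawn door") and the modifier is "winter".
Within "dawn door", the head is "door" and the modifier is "dawn".
Putting it together: [[carp [winter [dawn door]]] guard].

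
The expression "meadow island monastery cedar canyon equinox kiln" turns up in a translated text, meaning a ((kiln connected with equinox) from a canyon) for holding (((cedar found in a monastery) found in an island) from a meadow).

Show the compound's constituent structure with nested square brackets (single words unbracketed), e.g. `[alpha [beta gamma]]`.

At the top level: head "kiln" (specifically "canyon equinox kiln"); modifier "meadow island monastery cedar".
Within "meadow island monastery cedar", the head is "cedar" (specifically "island monastery cedar") and the modifier is "meadow".
Within "island monastery cedar", the head is "cedar" (specifically "monastery cedar") and the modifier is "island".
Within "monastery cedar", the head is "cedar" and the modifier is "monastery".
Within "canyon equinox kiln", the head is "kiln" (specifically "equinox kiln") and the modifier is "canyon".
Within "equinox kiln", the head is "kiln" and the modifier is "equinox".
So the structure is [[meadow [island [monastery cedar]]] [canyon [equinox kiln]]].

[[meadow [island [monastery cedar]]] [canyon [equinox kiln]]]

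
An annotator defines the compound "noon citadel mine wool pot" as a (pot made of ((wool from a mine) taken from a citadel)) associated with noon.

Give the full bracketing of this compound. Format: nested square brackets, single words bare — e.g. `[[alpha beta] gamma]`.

Whole compound: head "pot" (specifically "citadel mine wool pot"), modifier "noon".
"citadel mine wool pot" → head "pot", modifier "citadel mine wool".
"citadel mine wool" → head "wool" (specifically "mine wool"), modifier "citadel".
"mine wool" → head "wool", modifier "mine".
So the structure is [noon [[citadel [mine wool]] pot]].

[noon [[citadel [mine wool]] pot]]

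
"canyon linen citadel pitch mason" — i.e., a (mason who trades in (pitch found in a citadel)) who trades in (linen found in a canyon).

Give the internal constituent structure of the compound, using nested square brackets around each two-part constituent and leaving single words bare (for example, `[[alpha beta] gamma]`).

Overall it is a kind of mason (specifically "citadel pitch mason"); the modifier is "canyon linen".
Inside "canyon linen": head "linen", modifier "canyon".
Inside "citadel pitch mason": head "mason", modifier "citadel pitch".
Inside "citadel pitch": head "pitch", modifier "citadel".
So the structure is [[canyon linen] [[citadel pitch] mason]].

[[canyon linen] [[citadel pitch] mason]]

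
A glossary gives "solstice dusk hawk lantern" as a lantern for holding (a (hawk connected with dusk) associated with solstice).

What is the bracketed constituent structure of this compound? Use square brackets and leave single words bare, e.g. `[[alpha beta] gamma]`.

The outermost head in the paraphrase is "lantern", modified by "solstice dusk hawk".
"solstice dusk hawk" → head "hawk" (specifically "dusk hawk"), modifier "solstice".
"dusk hawk" → head "hawk", modifier "dusk".
Assembled: [[solstice [dusk hawk]] lantern].

[[solstice [dusk hawk]] lantern]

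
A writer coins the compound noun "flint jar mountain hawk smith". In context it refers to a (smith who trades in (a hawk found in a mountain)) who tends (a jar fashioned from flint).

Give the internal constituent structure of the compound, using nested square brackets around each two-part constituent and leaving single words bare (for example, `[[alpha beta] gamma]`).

The outermost head in the paraphrase is "smith" (specifically "mountain hawk smith"), modified by "flint jar".
Within "flint jar", the head is "jar" and the modifier is "flint".
Within "mountain hawk smith", the head is "smith" and the modifier is "mountain hawk".
Within "mountain hawk", the head is "hawk" and the modifier is "mountain".
Assembled: [[flint jar] [[mountain hawk] smith]].

[[flint jar] [[mountain hawk] smith]]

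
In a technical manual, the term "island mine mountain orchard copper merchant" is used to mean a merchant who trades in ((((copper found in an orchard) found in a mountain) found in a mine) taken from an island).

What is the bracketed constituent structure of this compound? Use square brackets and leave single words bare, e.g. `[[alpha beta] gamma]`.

Overall it is a kind of merchant; the modifier is "island mine mountain orchard copper".
"island mine mountain orchard copper" → head "copper" (specifically "mine mountain orchard copper"), modifier "island".
"mine mountain orchard copper" → head "copper" (specifically "mountain orchard copper"), modifier "mine".
"mountain orchard copper" → head "copper" (specifically "orchard copper"), modifier "mountain".
"orchard copper" → head "copper", modifier "orchard".
So the structure is [[island [mine [mountain [orchard copper]]]] merchant].

[[island [mine [mountain [orchard copper]]]] merchant]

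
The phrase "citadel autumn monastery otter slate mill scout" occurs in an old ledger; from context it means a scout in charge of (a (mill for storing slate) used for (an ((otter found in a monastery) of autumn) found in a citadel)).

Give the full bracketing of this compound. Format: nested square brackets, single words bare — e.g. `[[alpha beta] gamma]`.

Overall it is a kind of scout; the modifier is "citadel autumn monastery otter slate mill".
Inside "citadel autumn monastery otter slate mill": head "mill" (specifically "slate mill"), modifier "citadel autumn monastery otter".
Inside "citadel autumn monastery otter": head "otter" (specifically "autumn monastery otter"), modifier "citadel".
Inside "autumn monastery otter": head "otter" (specifically "monastery otter"), modifier "autumn".
Inside "monastery otter": head "otter", modifier "monastery".
Inside "slate mill": head "mill", modifier "slate".
Putting it together: [[[citadel [autumn [monastery otter]]] [slate mill]] scout].

[[[citadel [autumn [monastery otter]]] [slate mill]] scout]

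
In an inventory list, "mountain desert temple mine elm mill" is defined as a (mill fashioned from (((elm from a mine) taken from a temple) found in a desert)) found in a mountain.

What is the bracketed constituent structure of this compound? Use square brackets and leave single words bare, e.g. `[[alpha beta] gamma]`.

Overall it is a kind of mill (specifically "desert temple mine elm mill"); the modifier is "mountain".
Inside "desert temple mine elm mill": head "mill", modifier "desert temple mine elm".
Inside "desert temple mine elm": head "elm" (specifically "temple mine elm"), modifier "desert".
Inside "temple mine elm": head "elm" (specifically "mine elm"), modifier "temple".
Inside "mine elm": head "elm", modifier "mine".
Putting it together: [mountain [[desert [temple [mine elm]]] mill]].

[mountain [[desert [temple [mine elm]]] mill]]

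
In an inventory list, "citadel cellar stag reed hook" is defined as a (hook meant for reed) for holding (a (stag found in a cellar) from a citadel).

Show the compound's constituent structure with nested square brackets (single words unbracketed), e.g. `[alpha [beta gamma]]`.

The outermost head in the paraphrase is "hook" (specifically "reed hook"), modified by "citadel cellar stag".
"citadel cellar stag" → head "stag" (specifically "cellar stag"), modifier "citadel".
"cellar stag" → head "stag", modifier "cellar".
"reed hook" → head "hook", modifier "reed".
So the structure is [[citadel [cellar stag]] [reed hook]].

[[citadel [cellar stag]] [reed hook]]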